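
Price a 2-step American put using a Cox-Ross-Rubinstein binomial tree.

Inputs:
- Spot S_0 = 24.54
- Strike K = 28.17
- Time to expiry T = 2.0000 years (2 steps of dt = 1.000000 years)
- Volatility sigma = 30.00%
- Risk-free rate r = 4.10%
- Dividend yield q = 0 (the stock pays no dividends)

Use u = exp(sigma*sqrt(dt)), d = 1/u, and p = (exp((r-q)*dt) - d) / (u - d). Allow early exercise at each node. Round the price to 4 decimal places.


dt = T/N = 1.000000
u = exp(sigma*sqrt(dt)) = 1.349859; d = 1/u = 0.740818
p = (exp((r-q)*dt) - d) / (u - d) = 0.494276
Discount per step: exp(-r*dt) = 0.959829
Stock lattice S(k, i) with i counting down-moves:
  k=0: S(0,0) = 24.5400
  k=1: S(1,0) = 33.1255; S(1,1) = 18.1797
  k=2: S(2,0) = 44.7148; S(2,1) = 24.5400; S(2,2) = 13.4678
Terminal payoffs V(N, i) = max(K - S_T, 0):
  V(2,0) = 0.000000; V(2,1) = 3.630000; V(2,2) = 14.702162
Backward induction: V(k, i) = exp(-r*dt) * [p * V(k+1, i) + (1-p) * V(k+1, i+1)]; then take max(V_cont, immediate exercise) for American.
  V(1,0) = exp(-r*dt) * [p*0.000000 + (1-p)*3.630000] = 1.762035; exercise = 0.000000; V(1,0) = max -> 1.762035
  V(1,1) = exp(-r*dt) * [p*3.630000 + (1-p)*14.702162] = 8.858707; exercise = 9.990321; V(1,1) = max -> 9.990321
  V(0,0) = exp(-r*dt) * [p*1.762035 + (1-p)*9.990321] = 5.685337; exercise = 3.630000; V(0,0) = max -> 5.685337

Answer: Price = V(0,0) = 5.6853


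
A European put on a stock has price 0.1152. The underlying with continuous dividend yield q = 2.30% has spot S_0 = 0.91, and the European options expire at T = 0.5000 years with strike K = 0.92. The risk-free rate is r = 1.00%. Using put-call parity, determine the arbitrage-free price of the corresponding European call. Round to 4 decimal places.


Answer: Call price = 0.0994

Derivation:
Put-call parity: C - P = S_0 * exp(-qT) - K * exp(-rT).
S_0 * exp(-qT) = 0.9100 * 0.98856587 = 0.89959494
K * exp(-rT) = 0.9200 * 0.99501248 = 0.91541148
C = P + S*exp(-qT) - K*exp(-rT)
C = 0.1152 + 0.89959494 - 0.91541148 = 0.0994


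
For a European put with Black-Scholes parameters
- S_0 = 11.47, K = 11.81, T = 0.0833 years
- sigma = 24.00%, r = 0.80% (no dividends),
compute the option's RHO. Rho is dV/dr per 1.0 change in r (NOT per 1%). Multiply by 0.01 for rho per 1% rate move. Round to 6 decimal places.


Answer: Rho = -0.661113

Derivation:
d1 = -0.3774642432; d2 = -0.4467324177
phi(d1) = 0.3715104966; exp(-qT) = 1.0000000000; exp(-rT) = 0.9993338220
N(-d2) = 0.6724658638
Rho = -K*T*exp(-rT)*N(-d2) = -11.8100 * 0.0833 * 0.9993338220 * 0.6724658638 = -0.661113


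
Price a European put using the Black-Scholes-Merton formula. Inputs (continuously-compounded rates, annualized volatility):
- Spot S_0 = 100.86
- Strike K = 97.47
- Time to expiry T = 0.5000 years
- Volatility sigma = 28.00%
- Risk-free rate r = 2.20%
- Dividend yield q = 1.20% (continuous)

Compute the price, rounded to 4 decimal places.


d1 = (ln(S/K) + (r - q + 0.5*sigma^2) * T) / (sigma * sqrt(T)) = 0.29692817
d2 = d1 - sigma * sqrt(T) = 0.09893827
exp(-rT) = 0.98906028; exp(-qT) = 0.99401796
P = K * exp(-rT) * N(-d2) - S_0 * exp(-qT) * N(-d1)
N(-d1) = 0.38326067; N(-d2) = 0.46059364
P = 97.4700 * 0.98906028 * 0.46059364 - 100.8600 * 0.99401796 * 0.38326067 = 5.9785

Answer: Price = 5.9785


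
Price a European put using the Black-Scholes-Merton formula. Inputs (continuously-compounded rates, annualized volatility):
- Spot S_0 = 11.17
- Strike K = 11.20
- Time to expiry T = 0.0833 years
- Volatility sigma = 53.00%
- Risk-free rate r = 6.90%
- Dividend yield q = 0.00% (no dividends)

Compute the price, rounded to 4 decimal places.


Answer: Price = 0.6630

Derivation:
d1 = (ln(S/K) + (r - q + 0.5*sigma^2) * T) / (sigma * sqrt(T)) = 0.09652408
d2 = d1 - sigma * sqrt(T) = -0.05644314
exp(-rT) = 0.99426879; exp(-qT) = 1.00000000
P = K * exp(-rT) * N(-d2) - S_0 * exp(-qT) * N(-d1)
N(-d1) = 0.46155218; N(-d2) = 0.52250560
P = 11.2000 * 0.99426879 * 0.52250560 - 11.1700 * 1.00000000 * 0.46155218 = 0.6630


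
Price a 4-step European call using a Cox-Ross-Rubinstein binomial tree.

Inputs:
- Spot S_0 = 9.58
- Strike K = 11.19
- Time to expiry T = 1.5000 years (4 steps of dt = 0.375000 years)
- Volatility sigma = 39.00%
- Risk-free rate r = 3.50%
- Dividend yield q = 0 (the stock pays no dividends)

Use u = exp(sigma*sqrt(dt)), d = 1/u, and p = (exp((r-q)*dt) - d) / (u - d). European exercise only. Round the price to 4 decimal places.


Answer: Price = V(0,0) = 1.5047

Derivation:
dt = T/N = 0.375000
u = exp(sigma*sqrt(dt)) = 1.269757; d = 1/u = 0.787552
p = (exp((r-q)*dt) - d) / (u - d) = 0.467974
Discount per step: exp(-r*dt) = 0.986961
Stock lattice S(k, i) with i counting down-moves:
  k=0: S(0,0) = 9.5800
  k=1: S(1,0) = 12.1643; S(1,1) = 7.5448
  k=2: S(2,0) = 15.4457; S(2,1) = 9.5800; S(2,2) = 5.9419
  k=3: S(3,0) = 19.6122; S(3,1) = 12.1643; S(3,2) = 7.5448; S(3,3) = 4.6795
  k=4: S(4,0) = 24.9028; S(4,1) = 15.4457; S(4,2) = 9.5800; S(4,3) = 5.9419; S(4,4) = 3.6854
Terminal payoffs V(N, i) = max(S_T - K, 0):
  V(4,0) = 13.712759; V(4,1) = 4.255661; V(4,2) = 0.000000; V(4,3) = 0.000000; V(4,4) = 0.000000
Backward induction: V(k, i) = exp(-r*dt) * [p * V(k+1, i) + (1-p) * V(k+1, i+1)].
  V(3,0) = exp(-r*dt) * [p*13.712759 + (1-p)*4.255661] = 8.568139
  V(3,1) = exp(-r*dt) * [p*4.255661 + (1-p)*0.000000] = 1.965570
  V(3,2) = exp(-r*dt) * [p*0.000000 + (1-p)*0.000000] = 0.000000
  V(3,3) = exp(-r*dt) * [p*0.000000 + (1-p)*0.000000] = 0.000000
  V(2,0) = exp(-r*dt) * [p*8.568139 + (1-p)*1.965570] = 4.989483
  V(2,1) = exp(-r*dt) * [p*1.965570 + (1-p)*0.000000] = 0.907842
  V(2,2) = exp(-r*dt) * [p*0.000000 + (1-p)*0.000000] = 0.000000
  V(1,0) = exp(-r*dt) * [p*4.989483 + (1-p)*0.907842] = 2.781200
  V(1,1) = exp(-r*dt) * [p*0.907842 + (1-p)*0.000000] = 0.419307
  V(0,0) = exp(-r*dt) * [p*2.781200 + (1-p)*0.419307] = 1.504732


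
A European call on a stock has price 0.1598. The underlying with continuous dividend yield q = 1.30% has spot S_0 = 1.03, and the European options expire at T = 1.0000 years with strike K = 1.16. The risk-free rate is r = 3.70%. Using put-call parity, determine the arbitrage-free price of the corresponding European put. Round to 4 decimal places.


Put-call parity: C - P = S_0 * exp(-qT) - K * exp(-rT).
S_0 * exp(-qT) = 1.0300 * 0.98708414 = 1.01669666
K * exp(-rT) = 1.1600 * 0.96367614 = 1.11786432
P = C - S*exp(-qT) + K*exp(-rT)
P = 0.1598 - 1.01669666 + 1.11786432 = 0.2610

Answer: Put price = 0.2610


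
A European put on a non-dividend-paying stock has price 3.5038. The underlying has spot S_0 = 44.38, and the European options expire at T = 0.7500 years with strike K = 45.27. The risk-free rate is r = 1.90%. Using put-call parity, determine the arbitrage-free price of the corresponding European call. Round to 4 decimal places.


Put-call parity: C - P = S_0 * exp(-qT) - K * exp(-rT).
S_0 * exp(-qT) = 44.3800 * 1.00000000 = 44.38000000
K * exp(-rT) = 45.2700 * 0.98585105 = 44.62947706
C = P + S*exp(-qT) - K*exp(-rT)
C = 3.5038 + 44.38000000 - 44.62947706 = 3.2543

Answer: Call price = 3.2543


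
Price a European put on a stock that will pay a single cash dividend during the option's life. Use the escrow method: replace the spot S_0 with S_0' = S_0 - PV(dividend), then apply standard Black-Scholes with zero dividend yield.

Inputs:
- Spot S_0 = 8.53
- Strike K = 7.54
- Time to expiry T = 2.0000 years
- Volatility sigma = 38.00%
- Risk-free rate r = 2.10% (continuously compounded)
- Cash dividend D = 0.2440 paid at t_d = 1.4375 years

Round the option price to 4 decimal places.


PV(D) = D * exp(-r * t_d) = 0.2440 * 0.97026359 = 0.23674432
S_0' = S_0 - PV(D) = 8.5300 - 0.23674432 = 8.29325568
d1 = (ln(S_0'/K) + (r + sigma^2/2)*T) / (sigma*sqrt(T)) = 0.52404137
d2 = d1 - sigma*sqrt(T) = -0.01335979
exp(-rT) = 0.95886978
N(-d1) = 0.30012488; N(-d2) = 0.50532963
P = K * exp(-rT) * N(-d2) - S_0' * N(-d1) = 7.5400 * 0.95886978 * 0.50532963 - 8.29325568 * 0.30012488 = 1.1645

Answer: Price = 1.1645


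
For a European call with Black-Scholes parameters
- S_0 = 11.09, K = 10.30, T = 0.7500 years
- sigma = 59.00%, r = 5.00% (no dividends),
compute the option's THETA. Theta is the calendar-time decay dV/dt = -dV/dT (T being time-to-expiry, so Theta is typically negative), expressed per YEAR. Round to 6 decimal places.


Answer: Theta = -1.587862

Derivation:
d1 = 0.4735004290; d2 = -0.0374545592
phi(d1) = 0.3566359158; exp(-qT) = 1.0000000000; exp(-rT) = 0.9631944177
Theta = -S*exp(-qT)*phi(d1)*sigma/(2*sqrt(T)) - r*K*exp(-rT)*N(d2) + q*S*exp(-qT)*N(d1)
N(d1) = 0.6820719025; N(d2) = 0.4850612856; sqrt(T) = 0.8660254038
Term 1 = -11.0900 * 1.0000000000 * 0.3566359158 * 0.5900 / (2 * 0.8660254038) = -1.3472494285
Term 2 = -0.0500 * 10.3000 * 0.9631944177 * 0.4850612856 = -0.2406122861
Term 3 = 0 (no dividend yield, q = 0)
Theta = -1.3472494285 + (-0.2406122861) + (0.0000000000) = -1.587862


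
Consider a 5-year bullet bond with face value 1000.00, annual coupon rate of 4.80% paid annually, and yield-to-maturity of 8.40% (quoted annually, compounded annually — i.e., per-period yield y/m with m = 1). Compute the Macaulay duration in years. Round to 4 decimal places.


Coupon per period c = face * coupon_rate / m = 48.000000
Periods per year m = 1; per-period yield y/m = 0.084000
Number of cashflows N = 5
Cashflows (t years, CF_t, discount factor 1/(1+y/m)^(m*t), PV):
  t = 1.0000: CF_t = 48.000000, DF = 0.922509, PV = 44.280443
  t = 2.0000: CF_t = 48.000000, DF = 0.851023, PV = 40.849117
  t = 3.0000: CF_t = 48.000000, DF = 0.785077, PV = 37.683687
  t = 4.0000: CF_t = 48.000000, DF = 0.724241, PV = 34.763549
  t = 5.0000: CF_t = 1048.000000, DF = 0.668119, PV = 700.188336
Price P = sum_t PV_t = 857.765132
Macaulay numerator sum_t t * PV_t:
  t * PV_t at t = 1.0000: 44.280443
  t * PV_t at t = 2.0000: 81.698234
  t * PV_t at t = 3.0000: 113.051062
  t * PV_t at t = 4.0000: 139.054196
  t * PV_t at t = 5.0000: 3500.941678
Macaulay duration D = (sum_t t * PV_t) / P = 3879.025613 / 857.765132 = 4.522247

Answer: Macaulay duration = 4.5222 years


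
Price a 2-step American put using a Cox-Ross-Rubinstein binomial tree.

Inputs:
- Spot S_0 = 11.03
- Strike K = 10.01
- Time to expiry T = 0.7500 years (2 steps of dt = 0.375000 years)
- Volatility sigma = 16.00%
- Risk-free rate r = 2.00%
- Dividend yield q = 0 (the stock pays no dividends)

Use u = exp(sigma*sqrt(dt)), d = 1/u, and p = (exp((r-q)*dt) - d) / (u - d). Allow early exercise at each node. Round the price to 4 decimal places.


Answer: Price = V(0,0) = 0.2195

Derivation:
dt = T/N = 0.375000
u = exp(sigma*sqrt(dt)) = 1.102940; d = 1/u = 0.906667
p = (exp((r-q)*dt) - d) / (u - d) = 0.513880
Discount per step: exp(-r*dt) = 0.992528
Stock lattice S(k, i) with i counting down-moves:
  k=0: S(0,0) = 11.0300
  k=1: S(1,0) = 12.1654; S(1,1) = 10.0005
  k=2: S(2,0) = 13.4177; S(2,1) = 11.0300; S(2,2) = 9.0672
Terminal payoffs V(N, i) = max(K - S_T, 0):
  V(2,0) = 0.000000; V(2,1) = 0.000000; V(2,2) = 0.942835
Backward induction: V(k, i) = exp(-r*dt) * [p * V(k+1, i) + (1-p) * V(k+1, i+1)]; then take max(V_cont, immediate exercise) for American.
  V(1,0) = exp(-r*dt) * [p*0.000000 + (1-p)*0.000000] = 0.000000; exercise = 0.000000; V(1,0) = max -> 0.000000
  V(1,1) = exp(-r*dt) * [p*0.000000 + (1-p)*0.942835] = 0.454906; exercise = 0.009458; V(1,1) = max -> 0.454906
  V(0,0) = exp(-r*dt) * [p*0.000000 + (1-p)*0.454906] = 0.219486; exercise = 0.000000; V(0,0) = max -> 0.219486


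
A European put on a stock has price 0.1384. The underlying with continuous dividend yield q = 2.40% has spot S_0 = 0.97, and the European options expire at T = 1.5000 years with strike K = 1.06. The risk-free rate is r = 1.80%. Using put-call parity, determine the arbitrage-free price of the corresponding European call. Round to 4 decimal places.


Put-call parity: C - P = S_0 * exp(-qT) - K * exp(-rT).
S_0 * exp(-qT) = 0.9700 * 0.96464029 = 0.93570108
K * exp(-rT) = 1.0600 * 0.97336124 = 1.03176292
C = P + S*exp(-qT) - K*exp(-rT)
C = 0.1384 + 0.93570108 - 1.03176292 = 0.0423

Answer: Call price = 0.0423


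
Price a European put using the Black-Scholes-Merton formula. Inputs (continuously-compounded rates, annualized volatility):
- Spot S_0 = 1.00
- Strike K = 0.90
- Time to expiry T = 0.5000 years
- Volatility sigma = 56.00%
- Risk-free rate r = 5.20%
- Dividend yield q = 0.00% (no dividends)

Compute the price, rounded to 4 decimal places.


d1 = (ln(S/K) + (r - q + 0.5*sigma^2) * T) / (sigma * sqrt(T)) = 0.52972530
d2 = d1 - sigma * sqrt(T) = 0.13374550
exp(-rT) = 0.97433509; exp(-qT) = 1.00000000
P = K * exp(-rT) * N(-d2) - S_0 * exp(-qT) * N(-d1)
N(-d1) = 0.29815120; N(-d2) = 0.44680191
P = 0.9000 * 0.97433509 * 0.44680191 - 1.0000 * 1.00000000 * 0.29815120 = 0.0937

Answer: Price = 0.0937


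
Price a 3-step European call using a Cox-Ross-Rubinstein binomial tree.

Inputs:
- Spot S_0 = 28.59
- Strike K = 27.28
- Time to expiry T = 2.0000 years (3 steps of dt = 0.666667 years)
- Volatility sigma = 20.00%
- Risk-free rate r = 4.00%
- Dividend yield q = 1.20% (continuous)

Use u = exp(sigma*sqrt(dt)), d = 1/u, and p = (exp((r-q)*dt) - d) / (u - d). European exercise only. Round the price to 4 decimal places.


Answer: Price = V(0,0) = 4.7487

Derivation:
dt = T/N = 0.666667
u = exp(sigma*sqrt(dt)) = 1.177389; d = 1/u = 0.849337
p = (exp((r-q)*dt) - d) / (u - d) = 0.516702
Discount per step: exp(-r*dt) = 0.973686
Stock lattice S(k, i) with i counting down-moves:
  k=0: S(0,0) = 28.5900
  k=1: S(1,0) = 33.6616; S(1,1) = 24.2825
  k=2: S(2,0) = 39.6327; S(2,1) = 28.5900; S(2,2) = 20.6241
  k=3: S(3,0) = 46.6632; S(3,1) = 33.6616; S(3,2) = 24.2825; S(3,3) = 17.5168
Terminal payoffs V(N, i) = max(S_T - K, 0):
  V(3,0) = 19.383158; V(3,1) = 6.381553; V(3,2) = 0.000000; V(3,3) = 0.000000
Backward induction: V(k, i) = exp(-r*dt) * [p * V(k+1, i) + (1-p) * V(k+1, i+1)].
  V(2,0) = exp(-r*dt) * [p*19.383158 + (1-p)*6.381553] = 12.754799
  V(2,1) = exp(-r*dt) * [p*6.381553 + (1-p)*0.000000] = 3.210591
  V(2,2) = exp(-r*dt) * [p*0.000000 + (1-p)*0.000000] = 0.000000
  V(1,0) = exp(-r*dt) * [p*12.754799 + (1-p)*3.210591] = 7.927845
  V(1,1) = exp(-r*dt) * [p*3.210591 + (1-p)*0.000000] = 1.615264
  V(0,0) = exp(-r*dt) * [p*7.927845 + (1-p)*1.615264] = 4.748651


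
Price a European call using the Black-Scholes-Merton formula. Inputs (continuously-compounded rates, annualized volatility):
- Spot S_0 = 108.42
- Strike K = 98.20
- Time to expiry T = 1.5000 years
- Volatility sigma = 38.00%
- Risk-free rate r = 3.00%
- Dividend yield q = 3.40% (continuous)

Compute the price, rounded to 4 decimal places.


d1 = (ln(S/K) + (r - q + 0.5*sigma^2) * T) / (sigma * sqrt(T)) = 0.43254198
d2 = d1 - sigma * sqrt(T) = -0.03286107
exp(-rT) = 0.95599748; exp(-qT) = 0.95027867
C = S_0 * exp(-qT) * N(d1) - K * exp(-rT) * N(d2)
N(d1) = 0.66732623; N(d2) = 0.48689269
C = 108.4200 * 0.95027867 * 0.66732623 - 98.2000 * 0.95599748 * 0.48689269 = 23.0451

Answer: Price = 23.0451


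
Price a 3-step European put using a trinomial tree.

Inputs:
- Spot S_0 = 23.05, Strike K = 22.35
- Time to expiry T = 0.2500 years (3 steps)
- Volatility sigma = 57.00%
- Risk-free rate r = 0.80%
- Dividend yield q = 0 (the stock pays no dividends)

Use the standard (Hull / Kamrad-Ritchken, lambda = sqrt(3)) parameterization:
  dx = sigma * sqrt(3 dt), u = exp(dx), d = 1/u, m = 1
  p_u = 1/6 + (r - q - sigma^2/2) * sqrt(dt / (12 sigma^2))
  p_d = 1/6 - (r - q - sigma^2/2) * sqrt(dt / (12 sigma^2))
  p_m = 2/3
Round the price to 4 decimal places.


Answer: Price = V(0,0) = 2.0914

Derivation:
dt = T/N = 0.083333; dx = sigma*sqrt(3*dt) = 0.285000
u = exp(dx) = 1.329762; d = 1/u = 0.752014
p_u = 0.144086, p_m = 0.666667, p_d = 0.189247
Discount per step: exp(-r*dt) = 0.999334
Stock lattice S(k, j) with j the centered position index:
  k=0: S(0,+0) = 23.0500
  k=1: S(1,-1) = 17.3339; S(1,+0) = 23.0500; S(1,+1) = 30.6510
  k=2: S(2,-2) = 13.0354; S(2,-1) = 17.3339; S(2,+0) = 23.0500; S(2,+1) = 30.6510; S(2,+2) = 40.7586
  k=3: S(3,-3) = 9.8028; S(3,-2) = 13.0354; S(3,-1) = 17.3339; S(3,+0) = 23.0500; S(3,+1) = 30.6510; S(3,+2) = 40.7586; S(3,+3) = 54.1992
Terminal payoffs V(N, j) = max(K - S_T, 0):
  V(3,-3) = 12.547222; V(3,-2) = 9.314639; V(3,-1) = 5.016071; V(3,+0) = 0.000000; V(3,+1) = 0.000000; V(3,+2) = 0.000000; V(3,+3) = 0.000000
Backward induction: V(k, j) = exp(-r*dt) * [p_u * V(k+1, j+1) + p_m * V(k+1, j) + p_d * V(k+1, j-1)]
  V(2,-2) = exp(-r*dt) * [p_u*5.016071 + p_m*9.314639 + p_d*12.547222] = 9.300829
  V(2,-1) = exp(-r*dt) * [p_u*0.000000 + p_m*5.016071 + p_d*9.314639] = 5.103412
  V(2,+0) = exp(-r*dt) * [p_u*0.000000 + p_m*0.000000 + p_d*5.016071] = 0.948644
  V(2,+1) = exp(-r*dt) * [p_u*0.000000 + p_m*0.000000 + p_d*0.000000] = 0.000000
  V(2,+2) = exp(-r*dt) * [p_u*0.000000 + p_m*0.000000 + p_d*0.000000] = 0.000000
  V(1,-1) = exp(-r*dt) * [p_u*0.948644 + p_m*5.103412 + p_d*9.300829] = 5.295585
  V(1,+0) = exp(-r*dt) * [p_u*0.000000 + p_m*0.948644 + p_d*5.103412] = 1.597170
  V(1,+1) = exp(-r*dt) * [p_u*0.000000 + p_m*0.000000 + p_d*0.948644] = 0.179408
  V(0,+0) = exp(-r*dt) * [p_u*0.179408 + p_m*1.597170 + p_d*5.295585] = 2.091410


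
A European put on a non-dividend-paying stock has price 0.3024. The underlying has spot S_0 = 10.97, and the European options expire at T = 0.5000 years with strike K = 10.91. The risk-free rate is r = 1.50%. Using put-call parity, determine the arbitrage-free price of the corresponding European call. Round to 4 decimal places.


Put-call parity: C - P = S_0 * exp(-qT) - K * exp(-rT).
S_0 * exp(-qT) = 10.9700 * 1.00000000 = 10.97000000
K * exp(-rT) = 10.9100 * 0.99252805 = 10.82848108
C = P + S*exp(-qT) - K*exp(-rT)
C = 0.3024 + 10.97000000 - 10.82848108 = 0.4439

Answer: Call price = 0.4439


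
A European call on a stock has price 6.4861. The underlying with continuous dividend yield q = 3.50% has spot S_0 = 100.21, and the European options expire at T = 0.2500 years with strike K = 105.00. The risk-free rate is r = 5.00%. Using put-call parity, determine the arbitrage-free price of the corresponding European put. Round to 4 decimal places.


Put-call parity: C - P = S_0 * exp(-qT) - K * exp(-rT).
S_0 * exp(-qT) = 100.2100 * 0.99128817 = 99.33698750
K * exp(-rT) = 105.0000 * 0.98757780 = 103.69566905
P = C - S*exp(-qT) + K*exp(-rT)
P = 6.4861 - 99.33698750 + 103.69566905 = 10.8448

Answer: Put price = 10.8448


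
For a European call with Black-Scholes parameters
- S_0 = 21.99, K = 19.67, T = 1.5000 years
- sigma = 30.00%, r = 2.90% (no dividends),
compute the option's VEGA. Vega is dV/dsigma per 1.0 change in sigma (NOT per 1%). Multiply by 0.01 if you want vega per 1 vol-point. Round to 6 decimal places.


d1 = 0.6055497145; d2 = 0.2381262531
phi(d1) = 0.3321117529; exp(-qT) = 1.0000000000; exp(-rT) = 0.9574325541
Vega = S * exp(-qT) * phi(d1) * sqrt(T) = 21.9900 * 1.0000000000 * 0.3321117529 * 1.2247448714 = 8.944480

Answer: Vega = 8.944480


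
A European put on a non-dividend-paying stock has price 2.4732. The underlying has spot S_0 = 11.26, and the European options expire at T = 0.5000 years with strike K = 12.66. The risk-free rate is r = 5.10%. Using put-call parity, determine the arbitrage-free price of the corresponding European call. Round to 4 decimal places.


Put-call parity: C - P = S_0 * exp(-qT) - K * exp(-rT).
S_0 * exp(-qT) = 11.2600 * 1.00000000 = 11.26000000
K * exp(-rT) = 12.6600 * 0.97482238 = 12.34125132
C = P + S*exp(-qT) - K*exp(-rT)
C = 2.4732 + 11.26000000 - 12.34125132 = 1.3919

Answer: Call price = 1.3919


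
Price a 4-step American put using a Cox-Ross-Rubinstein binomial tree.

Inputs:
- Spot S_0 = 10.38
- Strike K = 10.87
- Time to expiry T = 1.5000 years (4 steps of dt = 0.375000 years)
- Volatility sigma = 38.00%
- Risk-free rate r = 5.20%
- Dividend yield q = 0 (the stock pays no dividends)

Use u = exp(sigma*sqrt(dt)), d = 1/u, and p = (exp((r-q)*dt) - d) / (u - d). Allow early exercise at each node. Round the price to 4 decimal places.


dt = T/N = 0.375000
u = exp(sigma*sqrt(dt)) = 1.262005; d = 1/u = 0.792390
p = (exp((r-q)*dt) - d) / (u - d) = 0.484017
Discount per step: exp(-r*dt) = 0.980689
Stock lattice S(k, i) with i counting down-moves:
  k=0: S(0,0) = 10.3800
  k=1: S(1,0) = 13.0996; S(1,1) = 8.2250
  k=2: S(2,0) = 16.5318; S(2,1) = 10.3800; S(2,2) = 6.5174
  k=3: S(3,0) = 20.8632; S(3,1) = 13.0996; S(3,2) = 8.2250; S(3,3) = 5.1643
  k=4: S(4,0) = 26.3294; S(4,1) = 16.5318; S(4,2) = 10.3800; S(4,3) = 6.5174; S(4,4) = 4.0922
Terminal payoffs V(N, i) = max(K - S_T, 0):
  V(4,0) = 0.000000; V(4,1) = 0.000000; V(4,2) = 0.490000; V(4,3) = 4.352585; V(4,4) = 6.777833
Backward induction: V(k, i) = exp(-r*dt) * [p * V(k+1, i) + (1-p) * V(k+1, i+1)]; then take max(V_cont, immediate exercise) for American.
  V(3,0) = exp(-r*dt) * [p*0.000000 + (1-p)*0.000000] = 0.000000; exercise = 0.000000; V(3,0) = max -> 0.000000
  V(3,1) = exp(-r*dt) * [p*0.000000 + (1-p)*0.490000] = 0.247949; exercise = 0.000000; V(3,1) = max -> 0.247949
  V(3,2) = exp(-r*dt) * [p*0.490000 + (1-p)*4.352585] = 2.435080; exercise = 2.644991; V(3,2) = max -> 2.644991
  V(3,3) = exp(-r*dt) * [p*4.352585 + (1-p)*6.777833] = 5.495754; exercise = 5.705665; V(3,3) = max -> 5.705665
  V(2,0) = exp(-r*dt) * [p*0.000000 + (1-p)*0.247949] = 0.125467; exercise = 0.000000; V(2,0) = max -> 0.125467
  V(2,1) = exp(-r*dt) * [p*0.247949 + (1-p)*2.644991] = 1.456110; exercise = 0.490000; V(2,1) = max -> 1.456110
  V(2,2) = exp(-r*dt) * [p*2.644991 + (1-p)*5.705665] = 4.142673; exercise = 4.352585; V(2,2) = max -> 4.352585
  V(1,0) = exp(-r*dt) * [p*0.125467 + (1-p)*1.456110] = 0.796375; exercise = 0.000000; V(1,0) = max -> 0.796375
  V(1,1) = exp(-r*dt) * [p*1.456110 + (1-p)*4.352585] = 2.893663; exercise = 2.644991; V(1,1) = max -> 2.893663
  V(0,0) = exp(-r*dt) * [p*0.796375 + (1-p)*2.893663] = 1.842264; exercise = 0.490000; V(0,0) = max -> 1.842264

Answer: Price = V(0,0) = 1.8423


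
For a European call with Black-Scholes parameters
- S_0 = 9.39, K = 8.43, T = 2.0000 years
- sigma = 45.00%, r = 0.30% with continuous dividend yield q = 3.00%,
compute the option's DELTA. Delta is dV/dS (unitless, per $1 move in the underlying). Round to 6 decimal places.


Answer: Delta = 0.618228

Derivation:
d1 = 0.4028128393; d2 = -0.2335832638
phi(d1) = 0.3678545642; exp(-qT) = 0.9417645336; exp(-rT) = 0.9940179641
N(d1) = 0.6564570424
Delta = exp(-qT) * N(d1) = 0.9417645336 * 0.6564570424 = 0.618228


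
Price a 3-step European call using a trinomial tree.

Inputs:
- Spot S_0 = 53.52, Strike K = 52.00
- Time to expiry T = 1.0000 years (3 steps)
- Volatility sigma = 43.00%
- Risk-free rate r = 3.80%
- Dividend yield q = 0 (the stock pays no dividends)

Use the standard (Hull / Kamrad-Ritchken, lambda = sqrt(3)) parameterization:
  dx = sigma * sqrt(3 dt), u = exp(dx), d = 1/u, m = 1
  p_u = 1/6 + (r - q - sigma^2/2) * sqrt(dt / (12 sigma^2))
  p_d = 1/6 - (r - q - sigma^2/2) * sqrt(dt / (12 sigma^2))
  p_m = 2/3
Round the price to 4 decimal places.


Answer: Price = V(0,0) = 10.0593

Derivation:
dt = T/N = 0.333333; dx = sigma*sqrt(3*dt) = 0.430000
u = exp(dx) = 1.537258; d = 1/u = 0.650509
p_u = 0.145562, p_m = 0.666667, p_d = 0.187771
Discount per step: exp(-r*dt) = 0.987413
Stock lattice S(k, j) with j the centered position index:
  k=0: S(0,+0) = 53.5200
  k=1: S(1,-1) = 34.8152; S(1,+0) = 53.5200; S(1,+1) = 82.2740
  k=2: S(2,-2) = 22.6476; S(2,-1) = 34.8152; S(2,+0) = 53.5200; S(2,+1) = 82.2740; S(2,+2) = 126.4764
  k=3: S(3,-3) = 14.7325; S(3,-2) = 22.6476; S(3,-1) = 34.8152; S(3,+0) = 53.5200; S(3,+1) = 82.2740; S(3,+2) = 126.4764; S(3,+3) = 194.4267
Terminal payoffs V(N, j) = max(S_T - K, 0):
  V(3,-3) = 0.000000; V(3,-2) = 0.000000; V(3,-1) = 0.000000; V(3,+0) = 1.520000; V(3,+1) = 30.274023; V(3,+2) = 74.476360; V(3,+3) = 142.426736
Backward induction: V(k, j) = exp(-r*dt) * [p_u * V(k+1, j+1) + p_m * V(k+1, j) + p_d * V(k+1, j-1)]
  V(2,-2) = exp(-r*dt) * [p_u*0.000000 + p_m*0.000000 + p_d*0.000000] = 0.000000
  V(2,-1) = exp(-r*dt) * [p_u*1.520000 + p_m*0.000000 + p_d*0.000000] = 0.218469
  V(2,+0) = exp(-r*dt) * [p_u*30.274023 + p_m*1.520000 + p_d*0.000000] = 5.351860
  V(2,+1) = exp(-r*dt) * [p_u*74.476360 + p_m*30.274023 + p_d*1.520000] = 30.914943
  V(2,+2) = exp(-r*dt) * [p_u*142.426736 + p_m*74.476360 + p_d*30.274023] = 75.109979
  V(1,-1) = exp(-r*dt) * [p_u*5.351860 + p_m*0.218469 + p_d*0.000000] = 0.913035
  V(1,+0) = exp(-r*dt) * [p_u*30.914943 + p_m*5.351860 + p_d*0.218469] = 8.006904
  V(1,+1) = exp(-r*dt) * [p_u*75.109979 + p_m*30.914943 + p_d*5.351860] = 32.138373
  V(0,+0) = exp(-r*dt) * [p_u*32.138373 + p_m*8.006904 + p_d*0.913035] = 10.059276


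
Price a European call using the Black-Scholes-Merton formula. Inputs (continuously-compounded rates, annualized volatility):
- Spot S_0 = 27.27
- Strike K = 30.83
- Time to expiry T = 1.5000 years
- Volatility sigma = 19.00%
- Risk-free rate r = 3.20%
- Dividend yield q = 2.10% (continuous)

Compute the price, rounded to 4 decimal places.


d1 = (ln(S/K) + (r - q + 0.5*sigma^2) * T) / (sigma * sqrt(T)) = -0.34003234
d2 = d1 - sigma * sqrt(T) = -0.57273387
exp(-rT) = 0.95313379; exp(-qT) = 0.96899096
C = S_0 * exp(-qT) * N(d1) - K * exp(-rT) * N(d2)
N(d1) = 0.36691609; N(d2) = 0.28341245
C = 27.2700 * 0.96899096 * 0.36691609 - 30.8300 * 0.95313379 * 0.28341245 = 1.3674

Answer: Price = 1.3674


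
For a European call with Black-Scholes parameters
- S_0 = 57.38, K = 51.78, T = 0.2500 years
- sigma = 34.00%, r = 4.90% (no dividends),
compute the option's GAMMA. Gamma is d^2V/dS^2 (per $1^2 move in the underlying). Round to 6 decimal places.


Answer: Gamma = 0.030613

Derivation:
d1 = 0.7611284484; d2 = 0.5911284484
phi(d1) = 0.2986160063; exp(-qT) = 1.0000000000; exp(-rT) = 0.9878247258
Gamma = exp(-qT) * phi(d1) / (S * sigma * sqrt(T)) = 1.0000000000 * 0.2986160063 / (57.3800 * 0.3400 * 0.5000000000) = 0.030613


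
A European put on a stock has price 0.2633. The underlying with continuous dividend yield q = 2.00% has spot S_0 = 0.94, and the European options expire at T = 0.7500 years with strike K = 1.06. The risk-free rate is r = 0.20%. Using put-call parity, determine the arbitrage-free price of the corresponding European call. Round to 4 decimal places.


Answer: Call price = 0.1309

Derivation:
Put-call parity: C - P = S_0 * exp(-qT) - K * exp(-rT).
S_0 * exp(-qT) = 0.9400 * 0.98511194 = 0.92600522
K * exp(-rT) = 1.0600 * 0.99850112 = 1.05841119
C = P + S*exp(-qT) - K*exp(-rT)
C = 0.2633 + 0.92600522 - 1.05841119 = 0.1309


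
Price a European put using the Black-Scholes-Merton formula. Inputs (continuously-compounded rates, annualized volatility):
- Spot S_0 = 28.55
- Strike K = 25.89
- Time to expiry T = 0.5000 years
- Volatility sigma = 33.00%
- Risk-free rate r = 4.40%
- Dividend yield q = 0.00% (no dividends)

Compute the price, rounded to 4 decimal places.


Answer: Price = 1.2111

Derivation:
d1 = (ln(S/K) + (r - q + 0.5*sigma^2) * T) / (sigma * sqrt(T)) = 0.63007561
d2 = d1 - sigma * sqrt(T) = 0.39673037
exp(-rT) = 0.97824024; exp(-qT) = 1.00000000
P = K * exp(-rT) * N(-d2) - S_0 * exp(-qT) * N(-d1)
N(-d1) = 0.26432256; N(-d2) = 0.34578315
P = 25.8900 * 0.97824024 * 0.34578315 - 28.5500 * 1.00000000 * 0.26432256 = 1.2111


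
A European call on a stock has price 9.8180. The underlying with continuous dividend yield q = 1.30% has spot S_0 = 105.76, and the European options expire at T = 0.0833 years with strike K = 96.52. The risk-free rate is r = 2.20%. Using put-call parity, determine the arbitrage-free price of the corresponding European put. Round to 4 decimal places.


Put-call parity: C - P = S_0 * exp(-qT) - K * exp(-rT).
S_0 * exp(-qT) = 105.7600 * 0.99891769 = 105.64553448
K * exp(-rT) = 96.5200 * 0.99816908 = 96.34327943
P = C - S*exp(-qT) + K*exp(-rT)
P = 9.8180 - 105.64553448 + 96.34327943 = 0.5157

Answer: Put price = 0.5157


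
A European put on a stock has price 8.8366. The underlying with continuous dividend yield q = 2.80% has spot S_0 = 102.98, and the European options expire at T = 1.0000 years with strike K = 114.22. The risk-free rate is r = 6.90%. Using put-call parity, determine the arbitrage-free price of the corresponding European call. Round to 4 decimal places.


Answer: Call price = 2.3686

Derivation:
Put-call parity: C - P = S_0 * exp(-qT) - K * exp(-rT).
S_0 * exp(-qT) = 102.9800 * 0.97238837 = 100.13655401
K * exp(-rT) = 114.2200 * 0.93332668 = 106.60457340
C = P + S*exp(-qT) - K*exp(-rT)
C = 8.8366 + 100.13655401 - 106.60457340 = 2.3686


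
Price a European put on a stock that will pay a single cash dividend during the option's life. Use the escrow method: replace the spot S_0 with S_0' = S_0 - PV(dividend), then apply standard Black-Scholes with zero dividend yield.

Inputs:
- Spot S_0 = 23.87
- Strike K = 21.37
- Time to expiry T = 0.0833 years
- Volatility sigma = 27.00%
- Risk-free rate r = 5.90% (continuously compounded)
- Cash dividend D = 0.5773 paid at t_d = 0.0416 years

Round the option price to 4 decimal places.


Answer: Price = 0.1035

Derivation:
PV(D) = D * exp(-r * t_d) = 0.5773 * 0.99754861 = 0.57588481
S_0' = S_0 - PV(D) = 23.8700 - 0.57588481 = 23.29411519
d1 = (ln(S_0'/K) + (r + sigma^2/2)*T) / (sigma*sqrt(T)) = 1.20836224
d2 = d1 - sigma*sqrt(T) = 1.13043554
exp(-rT) = 0.99509736
N(-d1) = 0.11345398; N(-d2) = 0.12914637
P = K * exp(-rT) * N(-d2) - S_0' * N(-d1) = 21.3700 * 0.99509736 * 0.12914637 - 23.29411519 * 0.11345398 = 0.1035


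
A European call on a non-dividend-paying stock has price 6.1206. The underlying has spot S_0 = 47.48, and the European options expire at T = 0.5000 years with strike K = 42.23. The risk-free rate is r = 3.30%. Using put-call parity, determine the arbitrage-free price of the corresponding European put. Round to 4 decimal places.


Put-call parity: C - P = S_0 * exp(-qT) - K * exp(-rT).
S_0 * exp(-qT) = 47.4800 * 1.00000000 = 47.48000000
K * exp(-rT) = 42.2300 * 0.98363538 = 41.53892207
P = C - S*exp(-qT) + K*exp(-rT)
P = 6.1206 - 47.48000000 + 41.53892207 = 0.1795

Answer: Put price = 0.1795


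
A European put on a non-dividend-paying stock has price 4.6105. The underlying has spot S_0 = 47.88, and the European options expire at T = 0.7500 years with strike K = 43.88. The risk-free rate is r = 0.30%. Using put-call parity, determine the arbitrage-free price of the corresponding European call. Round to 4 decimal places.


Answer: Call price = 8.7091

Derivation:
Put-call parity: C - P = S_0 * exp(-qT) - K * exp(-rT).
S_0 * exp(-qT) = 47.8800 * 1.00000000 = 47.88000000
K * exp(-rT) = 43.8800 * 0.99775253 = 43.78138099
C = P + S*exp(-qT) - K*exp(-rT)
C = 4.6105 + 47.88000000 - 43.78138099 = 8.7091


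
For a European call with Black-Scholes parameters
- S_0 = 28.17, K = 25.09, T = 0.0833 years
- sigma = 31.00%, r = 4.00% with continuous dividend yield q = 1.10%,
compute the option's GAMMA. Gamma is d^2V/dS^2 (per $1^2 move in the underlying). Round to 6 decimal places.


Answer: Gamma = 0.062220

Derivation:
d1 = 1.3658721930; d2 = 1.2764008010
phi(d1) = 0.1569635043; exp(-qT) = 0.9990841197; exp(-rT) = 0.9966735450
Gamma = exp(-qT) * phi(d1) / (S * sigma * sqrt(T)) = 0.9990841197 * 0.1569635043 / (28.1700 * 0.3100 * 0.2886173938) = 0.062220


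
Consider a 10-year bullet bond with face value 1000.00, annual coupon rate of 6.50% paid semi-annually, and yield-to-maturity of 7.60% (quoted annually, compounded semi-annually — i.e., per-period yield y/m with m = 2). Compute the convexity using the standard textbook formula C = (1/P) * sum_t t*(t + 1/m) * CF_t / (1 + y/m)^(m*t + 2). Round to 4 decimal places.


Coupon per period c = face * coupon_rate / m = 32.500000
Periods per year m = 2; per-period yield y/m = 0.038000
Number of cashflows N = 20
Cashflows (t years, CF_t, discount factor 1/(1+y/m)^(m*t), PV):
  t = 0.5000: CF_t = 32.500000, DF = 0.963391, PV = 31.310212
  t = 1.0000: CF_t = 32.500000, DF = 0.928122, PV = 30.163981
  t = 1.5000: CF_t = 32.500000, DF = 0.894145, PV = 29.059712
  t = 2.0000: CF_t = 32.500000, DF = 0.861411, PV = 27.995869
  t = 2.5000: CF_t = 32.500000, DF = 0.829876, PV = 26.970972
  t = 3.0000: CF_t = 32.500000, DF = 0.799495, PV = 25.983595
  t = 3.5000: CF_t = 32.500000, DF = 0.770227, PV = 25.032365
  t = 4.0000: CF_t = 32.500000, DF = 0.742030, PV = 24.115959
  t = 4.5000: CF_t = 32.500000, DF = 0.714865, PV = 23.233101
  t = 5.0000: CF_t = 32.500000, DF = 0.688694, PV = 22.382564
  t = 5.5000: CF_t = 32.500000, DF = 0.663482, PV = 21.563163
  t = 6.0000: CF_t = 32.500000, DF = 0.639193, PV = 20.773760
  t = 6.5000: CF_t = 32.500000, DF = 0.615793, PV = 20.013257
  t = 7.0000: CF_t = 32.500000, DF = 0.593249, PV = 19.280594
  t = 7.5000: CF_t = 32.500000, DF = 0.571531, PV = 18.574753
  t = 8.0000: CF_t = 32.500000, DF = 0.550608, PV = 17.894753
  t = 8.5000: CF_t = 32.500000, DF = 0.530451, PV = 17.239646
  t = 9.0000: CF_t = 32.500000, DF = 0.511031, PV = 16.608522
  t = 9.5000: CF_t = 32.500000, DF = 0.492323, PV = 16.000503
  t = 10.0000: CF_t = 1032.500000, DF = 0.474300, PV = 489.714530
Price P = sum_t PV_t = 923.911811
Convexity numerator sum_t t*(t + 1/m) * CF_t / (1+y/m)^(m*t + 2):
  t = 0.5000: term = 14.529856
  t = 1.0000: term = 41.993803
  t = 1.5000: term = 80.912915
  t = 2.0000: term = 129.917975
  t = 2.5000: term = 187.742739
  t = 3.0000: term = 253.217567
  t = 3.5000: term = 325.263413
  t = 4.0000: term = 402.886144
  t = 4.5000: term = 485.171175
  t = 5.0000: term = 571.278412
  t = 5.5000: term = 660.437470
  t = 6.0000: term = 751.943170
  t = 6.5000: term = 845.151283
  t = 7.0000: term = 939.474525
  t = 7.5000: term = 1034.378778
  t = 8.0000: term = 1129.379526
  t = 8.5000: term = 1224.038504
  t = 9.0000: term = 1317.960534
  t = 9.5000: term = 1410.790552
  t = 10.0000: term = 47724.081877
Convexity = (1/P) * sum = 59530.550217 / 923.911811 = 64.433152

Answer: Convexity = 64.4332


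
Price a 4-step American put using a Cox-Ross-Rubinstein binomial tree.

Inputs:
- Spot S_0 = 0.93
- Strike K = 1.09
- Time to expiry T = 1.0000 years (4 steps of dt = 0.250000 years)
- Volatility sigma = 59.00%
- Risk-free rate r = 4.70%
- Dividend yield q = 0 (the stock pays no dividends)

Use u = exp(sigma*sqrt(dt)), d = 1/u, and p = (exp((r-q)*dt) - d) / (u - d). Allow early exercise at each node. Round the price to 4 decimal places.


Answer: Price = V(0,0) = 0.3049

Derivation:
dt = T/N = 0.250000
u = exp(sigma*sqrt(dt)) = 1.343126; d = 1/u = 0.744532
p = (exp((r-q)*dt) - d) / (u - d) = 0.446525
Discount per step: exp(-r*dt) = 0.988319
Stock lattice S(k, i) with i counting down-moves:
  k=0: S(0,0) = 0.9300
  k=1: S(1,0) = 1.2491; S(1,1) = 0.6924
  k=2: S(2,0) = 1.6777; S(2,1) = 0.9300; S(2,2) = 0.5155
  k=3: S(3,0) = 2.2534; S(3,1) = 1.2491; S(3,2) = 0.6924; S(3,3) = 0.3838
  k=4: S(4,0) = 3.0266; S(4,1) = 1.6777; S(4,2) = 0.9300; S(4,3) = 0.5155; S(4,4) = 0.2858
Terminal payoffs V(N, i) = max(K - S_T, 0):
  V(4,0) = 0.000000; V(4,1) = 0.000000; V(4,2) = 0.160000; V(4,3) = 0.574476; V(4,4) = 0.804231
Backward induction: V(k, i) = exp(-r*dt) * [p * V(k+1, i) + (1-p) * V(k+1, i+1)]; then take max(V_cont, immediate exercise) for American.
  V(3,0) = exp(-r*dt) * [p*0.000000 + (1-p)*0.000000] = 0.000000; exercise = 0.000000; V(3,0) = max -> 0.000000
  V(3,1) = exp(-r*dt) * [p*0.000000 + (1-p)*0.160000] = 0.087522; exercise = 0.000000; V(3,1) = max -> 0.087522
  V(3,2) = exp(-r*dt) * [p*0.160000 + (1-p)*0.574476] = 0.384853; exercise = 0.397586; V(3,2) = max -> 0.397586
  V(3,3) = exp(-r*dt) * [p*0.574476 + (1-p)*0.804231] = 0.693443; exercise = 0.706176; V(3,3) = max -> 0.706176
  V(2,0) = exp(-r*dt) * [p*0.000000 + (1-p)*0.087522] = 0.047875; exercise = 0.000000; V(2,0) = max -> 0.047875
  V(2,1) = exp(-r*dt) * [p*0.087522 + (1-p)*0.397586] = 0.256107; exercise = 0.160000; V(2,1) = max -> 0.256107
  V(2,2) = exp(-r*dt) * [p*0.397586 + (1-p)*0.706176] = 0.561743; exercise = 0.574476; V(2,2) = max -> 0.574476
  V(1,0) = exp(-r*dt) * [p*0.047875 + (1-p)*0.256107] = 0.161221; exercise = 0.000000; V(1,0) = max -> 0.161221
  V(1,1) = exp(-r*dt) * [p*0.256107 + (1-p)*0.574476] = 0.427266; exercise = 0.397586; V(1,1) = max -> 0.427266
  V(0,0) = exp(-r*dt) * [p*0.161221 + (1-p)*0.427266] = 0.304867; exercise = 0.160000; V(0,0) = max -> 0.304867


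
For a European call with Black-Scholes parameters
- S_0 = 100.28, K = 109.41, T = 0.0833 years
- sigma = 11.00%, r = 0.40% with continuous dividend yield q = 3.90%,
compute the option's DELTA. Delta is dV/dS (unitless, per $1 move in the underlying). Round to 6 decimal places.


Answer: Delta = 0.002389

Derivation:
d1 = -2.8205808144; d2 = -2.8523287277
phi(d1) = 0.0074706251; exp(-qT) = 0.9967565713; exp(-rT) = 0.9996668555
N(d1) = 0.0023968399
Delta = exp(-qT) * N(d1) = 0.9967565713 * 0.0023968399 = 0.002389


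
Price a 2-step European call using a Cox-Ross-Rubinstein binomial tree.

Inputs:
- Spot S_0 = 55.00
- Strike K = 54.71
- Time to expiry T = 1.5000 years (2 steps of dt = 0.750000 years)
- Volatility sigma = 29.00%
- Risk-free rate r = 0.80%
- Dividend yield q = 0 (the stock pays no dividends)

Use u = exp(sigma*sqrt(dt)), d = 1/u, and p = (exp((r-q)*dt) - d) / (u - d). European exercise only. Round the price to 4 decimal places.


dt = T/N = 0.750000
u = exp(sigma*sqrt(dt)) = 1.285500; d = 1/u = 0.777908
p = (exp((r-q)*dt) - d) / (u - d) = 0.449397
Discount per step: exp(-r*dt) = 0.994018
Stock lattice S(k, i) with i counting down-moves:
  k=0: S(0,0) = 55.0000
  k=1: S(1,0) = 70.7025; S(1,1) = 42.7849
  k=2: S(2,0) = 90.8880; S(2,1) = 55.0000; S(2,2) = 33.2827
Terminal payoffs V(N, i) = max(S_T - K, 0):
  V(2,0) = 36.177995; V(2,1) = 0.290000; V(2,2) = 0.000000
Backward induction: V(k, i) = exp(-r*dt) * [p * V(k+1, i) + (1-p) * V(k+1, i+1)].
  V(1,0) = exp(-r*dt) * [p*36.177995 + (1-p)*0.290000] = 16.319750
  V(1,1) = exp(-r*dt) * [p*0.290000 + (1-p)*0.000000] = 0.129546
  V(0,0) = exp(-r*dt) * [p*16.319750 + (1-p)*0.129546] = 7.361078

Answer: Price = V(0,0) = 7.3611


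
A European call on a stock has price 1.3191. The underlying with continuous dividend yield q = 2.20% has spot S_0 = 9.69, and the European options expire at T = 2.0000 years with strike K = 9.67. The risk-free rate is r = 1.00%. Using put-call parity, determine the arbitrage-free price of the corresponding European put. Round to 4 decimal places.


Answer: Put price = 1.5247

Derivation:
Put-call parity: C - P = S_0 * exp(-qT) - K * exp(-rT).
S_0 * exp(-qT) = 9.6900 * 0.95695396 = 9.27288385
K * exp(-rT) = 9.6700 * 0.98019867 = 9.47852117
P = C - S*exp(-qT) + K*exp(-rT)
P = 1.3191 - 9.27288385 + 9.47852117 = 1.5247


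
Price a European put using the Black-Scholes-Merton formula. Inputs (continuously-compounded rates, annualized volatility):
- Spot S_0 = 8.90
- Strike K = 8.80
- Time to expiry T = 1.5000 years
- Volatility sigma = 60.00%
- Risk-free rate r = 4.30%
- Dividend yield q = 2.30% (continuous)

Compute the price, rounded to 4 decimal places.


Answer: Price = 2.2449

Derivation:
d1 = (ln(S/K) + (r - q + 0.5*sigma^2) * T) / (sigma * sqrt(T)) = 0.42362504
d2 = d1 - sigma * sqrt(T) = -0.31122189
exp(-rT) = 0.93753611; exp(-qT) = 0.96608834
P = K * exp(-rT) * N(-d2) - S_0 * exp(-qT) * N(-d1)
N(-d1) = 0.33591965; N(-d2) = 0.62218403
P = 8.8000 * 0.93753611 * 0.62218403 - 8.9000 * 0.96608834 * 0.33591965 = 2.2449


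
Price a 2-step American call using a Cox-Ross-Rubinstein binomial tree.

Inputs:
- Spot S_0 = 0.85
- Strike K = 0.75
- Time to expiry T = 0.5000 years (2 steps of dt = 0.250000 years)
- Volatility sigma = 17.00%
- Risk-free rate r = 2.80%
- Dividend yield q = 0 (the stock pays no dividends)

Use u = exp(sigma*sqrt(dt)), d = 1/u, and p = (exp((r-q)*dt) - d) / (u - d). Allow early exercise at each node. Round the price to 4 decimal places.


Answer: Price = V(0,0) = 0.1179

Derivation:
dt = T/N = 0.250000
u = exp(sigma*sqrt(dt)) = 1.088717; d = 1/u = 0.918512
p = (exp((r-q)*dt) - d) / (u - d) = 0.520034
Discount per step: exp(-r*dt) = 0.993024
Stock lattice S(k, i) with i counting down-moves:
  k=0: S(0,0) = 0.8500
  k=1: S(1,0) = 0.9254; S(1,1) = 0.7807
  k=2: S(2,0) = 1.0075; S(2,1) = 0.8500; S(2,2) = 0.7171
Terminal payoffs V(N, i) = max(S_T - K, 0):
  V(2,0) = 0.257509; V(2,1) = 0.100000; V(2,2) = 0.000000
Backward induction: V(k, i) = exp(-r*dt) * [p * V(k+1, i) + (1-p) * V(k+1, i+1)]; then take max(V_cont, immediate exercise) for American.
  V(1,0) = exp(-r*dt) * [p*0.257509 + (1-p)*0.100000] = 0.180641; exercise = 0.175410; V(1,0) = max -> 0.180641
  V(1,1) = exp(-r*dt) * [p*0.100000 + (1-p)*0.000000] = 0.051641; exercise = 0.030735; V(1,1) = max -> 0.051641
  V(0,0) = exp(-r*dt) * [p*0.180641 + (1-p)*0.051641] = 0.117897; exercise = 0.100000; V(0,0) = max -> 0.117897
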